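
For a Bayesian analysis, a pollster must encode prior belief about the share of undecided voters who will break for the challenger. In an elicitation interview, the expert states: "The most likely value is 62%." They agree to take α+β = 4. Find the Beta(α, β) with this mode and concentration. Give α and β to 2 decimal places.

α = 2.24, β = 1.76

For α,β > 1 the Beta mode is (α−1)/(α+β−2). With α+β = 4, the mode is (α−1)/2.
Set (α−1)/2 = 0.62 → α = 1 + 0.62·2 = 2.24.
β = 4 − α = 1.76.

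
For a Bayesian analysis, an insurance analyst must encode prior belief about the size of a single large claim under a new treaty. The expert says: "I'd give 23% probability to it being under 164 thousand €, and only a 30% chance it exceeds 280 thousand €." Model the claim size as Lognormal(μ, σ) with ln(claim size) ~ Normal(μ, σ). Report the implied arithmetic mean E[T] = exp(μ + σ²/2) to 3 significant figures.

If T ~ Lognormal(μ,σ) then ln T ~ Normal(μ,σ), so the p-quantile of ln T is μ + z_p·σ.
ln(164) = 5.1 and ln(280) = 5.635; z_{0.23} = -0.7388, z_{0.7} = 0.5244.
σ = (5.635 − 5.1)/(0.5244 − (-0.7388)) = 0.423.
μ = 5.1 − (-0.7388)·0.423 = 5.413.
E[T] = exp(μ + σ²/2) = exp(5.413 + 0.0897) = 245 thousand €.

E[T] ≈ 245 thousand €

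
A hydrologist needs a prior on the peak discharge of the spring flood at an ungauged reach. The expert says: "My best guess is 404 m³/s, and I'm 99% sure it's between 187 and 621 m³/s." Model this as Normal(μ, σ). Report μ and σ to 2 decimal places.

μ = 404.00, σ = 84.24

A symmetric 99% interval runs μ ± z·σ with z = 2.576.
Half-width = 217, so σ = 217/2.576 = 84.24.
μ is the stated best guess, 404.00.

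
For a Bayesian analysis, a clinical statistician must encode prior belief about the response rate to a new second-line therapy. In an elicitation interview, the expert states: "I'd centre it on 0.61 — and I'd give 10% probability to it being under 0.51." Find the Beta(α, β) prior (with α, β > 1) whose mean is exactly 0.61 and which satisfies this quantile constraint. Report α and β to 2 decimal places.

α ≈ 24.19, β ≈ 15.47

With mean 0.61 fixed, write α = 0.61s, β = 0.39s where s = α+β.
Need P(θ < 0.51) = 0.1 under Beta(0.61s, 0.39s). Normal approximation: (q−m)/√(m(1−m)/s) ≈ z_{0.1} = -1.28, so s ≈ 0.61·0.39·(-1.28)²/(0.51−0.61)² = 39.1.
At s = 39.1: P(θ<0.51) ≈ 0.102. Adjusting to match 0.1 gives s ≈ 39.66.
So α = 0.61·39.66 ≈ 24.19, β = 0.39·39.66 ≈ 15.47.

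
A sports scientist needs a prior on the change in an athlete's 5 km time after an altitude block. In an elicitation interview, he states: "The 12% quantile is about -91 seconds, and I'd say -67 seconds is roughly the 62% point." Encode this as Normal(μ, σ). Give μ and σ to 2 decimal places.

For Normal(μ,σ), the p-quantile is μ + z_p·σ. Here z_{0.12} = -1.175, z_{0.62} = 0.3055.
So -91 = μ − 1.175σ and -67 = μ + 0.3055σ.
Subtracting: σ = (-67 − -91)/(0.3055 − (-1.175)) = 16.21.
Then μ = -91 − (-1.175)·16.21 = -71.95.

μ = -71.95, σ = 16.21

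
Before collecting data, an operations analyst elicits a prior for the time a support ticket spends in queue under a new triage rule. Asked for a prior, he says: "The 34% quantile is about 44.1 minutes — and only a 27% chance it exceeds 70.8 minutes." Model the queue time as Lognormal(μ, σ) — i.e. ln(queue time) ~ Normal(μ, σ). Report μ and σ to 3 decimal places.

If T ~ Lognormal(μ,σ) then ln T ~ Normal(μ,σ), so the p-quantile of ln T is μ + z_p·σ.
ln(44.1) = 3.786 and ln(70.8) = 4.26; z_{0.34} = -0.4125, z_{0.73} = 0.6128.
σ = (4.26 − 3.786)/(0.6128 − (-0.4125)) = 0.462.
μ = 3.786 − (-0.4125)·0.462 = 3.977.

μ ≈ 3.977, σ ≈ 0.462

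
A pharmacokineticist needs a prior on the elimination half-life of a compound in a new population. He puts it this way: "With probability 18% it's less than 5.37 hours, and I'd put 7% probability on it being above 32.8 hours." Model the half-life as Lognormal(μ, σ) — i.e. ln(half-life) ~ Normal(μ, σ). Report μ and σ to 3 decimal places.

If T ~ Lognormal(μ,σ) then ln T ~ Normal(μ,σ), so the p-quantile of ln T is μ + z_p·σ.
ln(5.37) = 1.681 and ln(32.8) = 3.49; z_{0.18} = -0.9154, z_{0.93} = 1.476.
σ = (3.49 − 1.681)/(1.476 − (-0.9154)) = 0.757.
μ = 1.681 − (-0.9154)·0.757 = 2.374.

μ ≈ 2.374, σ ≈ 0.757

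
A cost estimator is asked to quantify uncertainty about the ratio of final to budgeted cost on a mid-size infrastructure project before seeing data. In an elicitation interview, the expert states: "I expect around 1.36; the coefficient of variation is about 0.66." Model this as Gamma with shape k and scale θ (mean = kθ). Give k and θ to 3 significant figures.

For Gamma(k, scale θ): mean = kθ, variance = kθ², so CV = 1/√k.
CV = 0.66, hence k = 1/CV² = 2.3.
Then θ = mean/k = 1.36/2.3 = 0.592.

k ≈ 2.3, θ ≈ 0.592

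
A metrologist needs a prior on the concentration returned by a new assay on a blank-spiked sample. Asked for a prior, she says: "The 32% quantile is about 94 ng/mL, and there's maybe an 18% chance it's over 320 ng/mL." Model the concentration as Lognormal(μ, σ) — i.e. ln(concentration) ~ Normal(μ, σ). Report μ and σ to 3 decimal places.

If T ~ Lognormal(μ,σ) then ln T ~ Normal(μ,σ), so the p-quantile of ln T is μ + z_p·σ.
ln(94) = 4.543 and ln(320) = 5.768; z_{0.32} = -0.4677, z_{0.82} = 0.9154.
σ = (5.768 − 4.543)/(0.9154 − (-0.4677)) = 0.886.
μ = 4.543 − (-0.4677)·0.886 = 4.958.

μ ≈ 4.958, σ ≈ 0.886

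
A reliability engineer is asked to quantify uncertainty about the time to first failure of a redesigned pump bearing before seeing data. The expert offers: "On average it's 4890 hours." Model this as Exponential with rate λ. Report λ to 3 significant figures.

Exponential mean = 1/λ, so λ = 1/4890.0 = 0.000204.

λ ≈ 0.000204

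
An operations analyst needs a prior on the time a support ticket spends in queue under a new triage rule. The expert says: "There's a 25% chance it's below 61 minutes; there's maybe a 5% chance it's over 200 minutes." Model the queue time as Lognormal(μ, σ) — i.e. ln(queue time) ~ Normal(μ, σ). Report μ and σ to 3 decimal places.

μ ≈ 4.456, σ ≈ 0.512

If T ~ Lognormal(μ,σ) then ln T ~ Normal(μ,σ), so the p-quantile of ln T is μ + z_p·σ.
ln(61) = 4.111 and ln(200) = 5.298; z_{0.25} = -0.6745, z_{0.95} = 1.645.
σ = (5.298 − 4.111)/(1.645 − (-0.6745)) = 0.512.
μ = 4.111 − (-0.6745)·0.512 = 4.456.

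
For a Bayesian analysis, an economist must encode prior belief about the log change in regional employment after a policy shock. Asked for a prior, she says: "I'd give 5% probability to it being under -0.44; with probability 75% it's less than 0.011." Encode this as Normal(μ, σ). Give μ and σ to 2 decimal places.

μ = -0.12, σ = 0.19

The p-quantile of Normal(μ,σ) is μ + z_p·σ, with z_{0.05} = -1.645 and z_{0.75} = 0.6745.
Eliminate σ: μ = (z₂·x₁ − z₁·x₂)/(z₂ − z₁) = (0.6745·-0.44 − (-1.645)·0.011)/2.319 = -0.12.
Then σ = (x₂ − x₁)/(z₂ − z₁) = (0.011 − -0.44)/2.319 = 0.19.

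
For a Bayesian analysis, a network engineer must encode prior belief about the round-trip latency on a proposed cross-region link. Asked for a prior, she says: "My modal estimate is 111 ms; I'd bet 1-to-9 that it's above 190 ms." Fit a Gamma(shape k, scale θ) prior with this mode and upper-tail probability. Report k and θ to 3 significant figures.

Gamma(k,θ) with k>1 has mode (k−1)θ, so θ = 111/(k−1).
Need P(X < 190) = 0.9 with θ tied to k this way. Start at k = 2, θ = 111: P(X<190) ≈ 0.510.
Too low — raise k to concentrate. Iterating converges to k ≈ 7.56.
Then θ = 111/(7.56−1) ≈ 16.9.

k ≈ 7.56, θ ≈ 16.9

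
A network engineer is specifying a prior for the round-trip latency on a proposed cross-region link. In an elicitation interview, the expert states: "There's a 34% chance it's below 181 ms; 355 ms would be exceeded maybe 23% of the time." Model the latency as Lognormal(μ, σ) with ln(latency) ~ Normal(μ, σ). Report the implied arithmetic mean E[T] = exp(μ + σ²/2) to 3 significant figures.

E[T] ≈ 273 ms

If T ~ Lognormal(μ,σ) then ln T ~ Normal(μ,σ), so the p-quantile of ln T is μ + z_p·σ.
ln(181) = 5.198 and ln(355) = 5.872; z_{0.34} = -0.4125, z_{0.77} = 0.7388.
σ = (5.872 − 5.198)/(0.7388 − (-0.4125)) = 0.585.
μ = 5.198 − (-0.4125)·0.585 = 5.440.
E[T] = exp(μ + σ²/2) = exp(5.440 + 0.1712) = 273 ms.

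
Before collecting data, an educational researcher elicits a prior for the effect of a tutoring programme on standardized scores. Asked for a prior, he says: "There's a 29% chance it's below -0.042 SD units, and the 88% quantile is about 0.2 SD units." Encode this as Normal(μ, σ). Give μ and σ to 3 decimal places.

For Normal(μ,σ), the p-quantile is μ + z_p·σ. Here z_{0.29} = -0.5534, z_{0.88} = 1.175.
So -0.042 = μ − 0.5534σ and 0.2 = μ + 1.175σ.
Subtracting: σ = (0.2 − -0.042)/(1.175 − (-0.5534)) = 0.140.
Then μ = -0.042 − (-0.5534)·0.140 = 0.035.

μ = 0.035, σ = 0.140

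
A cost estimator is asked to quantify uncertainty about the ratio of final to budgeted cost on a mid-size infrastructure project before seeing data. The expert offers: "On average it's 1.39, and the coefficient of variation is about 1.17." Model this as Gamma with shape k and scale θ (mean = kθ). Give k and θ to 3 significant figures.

For Gamma(k, scale θ): mean = kθ, variance = kθ², so CV = 1/√k.
CV = 1.17, hence k = 1/CV² = 0.731.
Then θ = mean/k = 1.39/0.731 = 1.9.

k ≈ 0.731, θ ≈ 1.9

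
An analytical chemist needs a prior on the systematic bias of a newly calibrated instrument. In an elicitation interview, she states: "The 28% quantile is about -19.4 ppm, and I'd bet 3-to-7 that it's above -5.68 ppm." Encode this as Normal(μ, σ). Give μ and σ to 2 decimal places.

For Normal(μ,σ), the p-quantile is μ + z_p·σ. Here z_{0.28} = -0.5828, z_{0.7} = 0.5244.
So -19.4 = μ − 0.5828σ and -5.68 = μ + 0.5244σ.
Subtracting: σ = (-5.68 − -19.4)/(0.5244 − (-0.5828)) = 12.39.
Then μ = -19.4 − (-0.5828)·12.39 = -12.18.

μ = -12.18, σ = 12.39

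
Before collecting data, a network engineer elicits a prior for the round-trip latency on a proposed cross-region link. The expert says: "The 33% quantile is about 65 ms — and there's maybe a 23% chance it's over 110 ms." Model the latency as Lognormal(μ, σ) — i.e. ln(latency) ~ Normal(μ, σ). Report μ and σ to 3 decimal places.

μ ≈ 4.371, σ ≈ 0.446

If T ~ Lognormal(μ,σ) then ln T ~ Normal(μ,σ), so the p-quantile of ln T is μ + z_p·σ.
ln(65) = 4.174 and ln(110) = 4.7; z_{0.33} = -0.4399, z_{0.77} = 0.7388.
σ = (4.7 − 4.174)/(0.7388 − (-0.4399)) = 0.446.
μ = 4.174 − (-0.4399)·0.446 = 4.371.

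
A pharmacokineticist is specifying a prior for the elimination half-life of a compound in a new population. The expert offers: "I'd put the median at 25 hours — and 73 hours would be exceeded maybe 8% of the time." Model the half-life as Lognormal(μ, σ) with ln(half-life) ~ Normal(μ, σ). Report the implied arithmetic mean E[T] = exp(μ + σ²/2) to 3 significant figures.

If T ~ Lognormal(μ,σ) then ln T ~ Normal(μ,σ), so the p-quantile of ln T is μ + z_p·σ.
ln(25) = 3.219 and ln(73) = 4.29; z_{0.5} = 0, z_{0.92} = 1.405.
σ = (4.29 − 3.219)/(1.405 − (0)) = 0.763.
μ = 3.219 − (0)·0.763 = 3.219.
E[T] = exp(μ + σ²/2) = exp(3.219 + 0.2908) = 33.4 hours.

E[T] ≈ 33.4 hours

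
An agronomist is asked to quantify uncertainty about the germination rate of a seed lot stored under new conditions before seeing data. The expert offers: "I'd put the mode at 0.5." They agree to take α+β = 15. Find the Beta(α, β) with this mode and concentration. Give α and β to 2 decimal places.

α = 7.50, β = 7.50

For α,β > 1 the Beta mode is (α−1)/(α+β−2). With α+β = 15, the mode is (α−1)/13.
Set (α−1)/13 = 0.5 → α = 1 + 0.5·13 = 7.50.
β = 15 − α = 7.50.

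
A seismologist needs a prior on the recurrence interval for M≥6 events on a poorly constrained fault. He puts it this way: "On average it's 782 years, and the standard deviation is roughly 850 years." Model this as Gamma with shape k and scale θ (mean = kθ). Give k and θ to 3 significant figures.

For Gamma(k, scale θ): mean = kθ, variance = kθ², so CV = 1/√k.
CV = SD/mean = 850/782 = 1.087, hence k = 1/CV² = 0.846.
Then θ = mean/k = 782/0.846 = 924.

k ≈ 0.846, θ ≈ 924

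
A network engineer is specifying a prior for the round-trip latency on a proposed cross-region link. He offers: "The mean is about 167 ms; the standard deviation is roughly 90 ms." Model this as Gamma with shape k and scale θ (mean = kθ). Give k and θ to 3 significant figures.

For Gamma(k, scale θ): mean = kθ, variance = kθ², so CV = 1/√k.
CV = SD/mean = 90/167 = 0.5389, hence k = 1/CV² = 3.44.
Then θ = mean/k = 167/3.44 = 48.5.

k ≈ 3.44, θ ≈ 48.5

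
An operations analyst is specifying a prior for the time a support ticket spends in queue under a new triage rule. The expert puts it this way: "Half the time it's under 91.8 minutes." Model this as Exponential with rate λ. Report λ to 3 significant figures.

Exponential median = ln 2 / λ, so λ = ln 2 / 91.8 = 0.00755.

λ ≈ 0.00755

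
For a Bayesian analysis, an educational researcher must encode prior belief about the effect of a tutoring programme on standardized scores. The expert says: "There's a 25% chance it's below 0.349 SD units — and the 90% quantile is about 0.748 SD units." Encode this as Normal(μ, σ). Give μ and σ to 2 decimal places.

μ = 0.49, σ = 0.20

The p-quantile of Normal(μ,σ) is μ + z_p·σ, with z_{0.25} = -0.6745 and z_{0.9} = 1.282.
Eliminate σ: μ = (z₂·x₁ − z₁·x₂)/(z₂ − z₁) = (1.282·0.349 − (-0.6745)·0.748)/1.956 = 0.49.
Then σ = (x₂ − x₁)/(z₂ − z₁) = (0.748 − 0.349)/1.956 = 0.20.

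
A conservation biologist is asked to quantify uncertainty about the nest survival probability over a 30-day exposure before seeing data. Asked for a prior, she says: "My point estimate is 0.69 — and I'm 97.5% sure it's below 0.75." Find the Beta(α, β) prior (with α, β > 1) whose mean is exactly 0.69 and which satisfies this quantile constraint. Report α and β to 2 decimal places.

α ≈ 147.97, β ≈ 66.48

With mean 0.69 fixed, write α = 0.69s, β = 0.31s where s = α+β.
Need P(θ < 0.75) = 0.975 under Beta(0.69s, 0.31s). Normal approximation: (q−m)/√(m(1−m)/s) ≈ z_{0.975} = 1.96, so s ≈ 0.69·0.31·(1.96)²/(0.75−0.69)² = 228.2.
At s = 228.2: P(θ<0.75) ≈ 0.978. Adjusting to match 0.975 gives s ≈ 214.45.
So α = 0.69·214.45 ≈ 147.97, β = 0.31·214.45 ≈ 66.48.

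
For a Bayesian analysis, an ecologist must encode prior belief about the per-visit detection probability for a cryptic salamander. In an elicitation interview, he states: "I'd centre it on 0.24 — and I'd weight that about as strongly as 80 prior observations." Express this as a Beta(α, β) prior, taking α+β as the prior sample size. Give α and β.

Under the effective-sample-size interpretation, Beta(α, β) has prior mean α/(α+β) and prior sample size α+β.
So α+β = 80 and α/(α+β) = 0.24, giving α = 0.24·80 = 19.2 and β = 80 − 19.2 = 60.8.

α = 19.2, β = 60.8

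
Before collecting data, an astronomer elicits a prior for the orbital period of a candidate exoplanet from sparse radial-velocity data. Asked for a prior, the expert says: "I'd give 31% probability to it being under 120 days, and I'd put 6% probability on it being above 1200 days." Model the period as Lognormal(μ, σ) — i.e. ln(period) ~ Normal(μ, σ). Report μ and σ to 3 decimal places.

μ ≈ 5.344, σ ≈ 1.123

If T ~ Lognormal(μ,σ) then ln T ~ Normal(μ,σ), so the p-quantile of ln T is μ + z_p·σ.
ln(120) = 4.787 and ln(1200) = 7.09; z_{0.31} = -0.4959, z_{0.94} = 1.555.
σ = (7.09 − 4.787)/(1.555 − (-0.4959)) = 1.123.
μ = 4.787 − (-0.4959)·1.123 = 5.344.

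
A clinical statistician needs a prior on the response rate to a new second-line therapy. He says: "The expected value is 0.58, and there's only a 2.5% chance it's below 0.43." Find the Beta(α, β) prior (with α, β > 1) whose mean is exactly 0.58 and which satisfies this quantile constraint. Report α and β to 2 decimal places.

α ≈ 24.47, β ≈ 17.72

With mean 0.58 fixed, write α = 0.58s, β = 0.42s where s = α+β.
Need P(θ < 0.43) = 0.025 under Beta(0.58s, 0.42s). Normal approximation: (q−m)/√(m(1−m)/s) ≈ z_{0.025} = -1.96, so s ≈ 0.58·0.42·(-1.96)²/(0.43−0.58)² = 41.6.
At s = 41.6: P(θ<0.43) ≈ 0.026. Adjusting to match 0.025 gives s ≈ 42.18.
So α = 0.58·42.18 ≈ 24.47, β = 0.42·42.18 ≈ 17.72.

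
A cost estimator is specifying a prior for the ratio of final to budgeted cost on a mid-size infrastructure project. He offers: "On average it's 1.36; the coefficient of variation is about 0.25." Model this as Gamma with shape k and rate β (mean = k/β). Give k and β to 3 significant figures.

k ≈ 16, β ≈ 11.8

For Gamma(k, rate β): mean = k/β, variance = k/β², so CV = 1/√k.
CV = 0.25, hence k = 1/CV² = 16.
Then β = k/mean = 16/1.36 = 11.8.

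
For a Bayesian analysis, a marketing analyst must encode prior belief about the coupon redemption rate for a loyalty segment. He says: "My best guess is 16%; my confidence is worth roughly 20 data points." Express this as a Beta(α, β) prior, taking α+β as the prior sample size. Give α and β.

α = 3.2, β = 16.8

Under the effective-sample-size interpretation, Beta(α, β) has prior mean α/(α+β) and prior sample size α+β.
So α+β = 20 and α/(α+β) = 0.16, giving α = 0.16·20 = 3.2 and β = 20 − 3.2 = 16.8.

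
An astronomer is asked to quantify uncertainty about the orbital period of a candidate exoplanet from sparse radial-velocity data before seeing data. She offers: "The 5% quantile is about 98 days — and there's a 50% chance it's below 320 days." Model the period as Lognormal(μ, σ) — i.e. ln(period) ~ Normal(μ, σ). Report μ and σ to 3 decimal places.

μ ≈ 5.768, σ ≈ 0.719

If T ~ Lognormal(μ,σ) then ln T ~ Normal(μ,σ), so the p-quantile of ln T is μ + z_p·σ.
ln(98) = 4.585 and ln(320) = 5.768; z_{0.05} = -1.645, z_{0.5} = 0.
σ = (5.768 − 4.585)/(0 − (-1.645)) = 0.719.
μ = 4.585 − (-1.645)·0.719 = 5.768.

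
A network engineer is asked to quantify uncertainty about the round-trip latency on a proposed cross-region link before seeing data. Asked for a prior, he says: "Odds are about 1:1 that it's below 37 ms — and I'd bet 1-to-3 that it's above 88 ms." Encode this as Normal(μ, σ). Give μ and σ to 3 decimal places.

For Normal(μ,σ), the p-quantile is μ + z_p·σ. Here z_{0.5} = 0, z_{0.75} = 0.6745.
So 37 = μ + 0σ and 88 = μ + 0.6745σ.
Subtracting: σ = (88 − 37)/(0.6745 − (0)) = 75.613.
Then μ = 37 − (0)·75.613 = 37.000.

μ = 37.000, σ = 75.613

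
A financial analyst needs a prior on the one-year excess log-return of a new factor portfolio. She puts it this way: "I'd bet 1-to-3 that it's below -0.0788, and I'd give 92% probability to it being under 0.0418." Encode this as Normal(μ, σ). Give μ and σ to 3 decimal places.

For Normal(μ,σ), the p-quantile is μ + z_p·σ. Here z_{0.25} = -0.6745, z_{0.92} = 1.405.
So -0.0788 = μ − 0.6745σ and 0.0418 = μ + 1.405σ.
Subtracting: σ = (0.0418 − -0.0788)/(1.405 − (-0.6745)) = 0.058.
Then μ = -0.0788 − (-0.6745)·0.058 = -0.040.

μ = -0.040, σ = 0.058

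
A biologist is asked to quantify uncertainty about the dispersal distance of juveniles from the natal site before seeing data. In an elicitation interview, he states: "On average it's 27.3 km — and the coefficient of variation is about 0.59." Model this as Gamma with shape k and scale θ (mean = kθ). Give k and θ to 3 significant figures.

k ≈ 2.87, θ ≈ 9.5

For Gamma(k, scale θ): mean = kθ, variance = kθ², so CV = 1/√k.
CV = 0.59, hence k = 1/CV² = 2.87.
Then θ = mean/k = 27.3/2.87 = 9.5.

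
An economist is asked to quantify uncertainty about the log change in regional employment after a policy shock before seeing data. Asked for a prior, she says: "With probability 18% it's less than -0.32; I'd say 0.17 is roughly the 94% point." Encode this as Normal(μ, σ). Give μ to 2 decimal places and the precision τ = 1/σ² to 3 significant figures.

For Normal(μ,σ), the p-quantile is μ + z_p·σ. Here z_{0.18} = -0.9154, z_{0.94} = 1.555.
So -0.32 = μ − 0.9154σ and 0.17 = μ + 1.555σ.
Subtracting: σ = (0.17 − -0.32)/(1.555 − (-0.9154)) = 0.20.
Then μ = -0.32 − (-0.9154)·0.20 = -0.14.
Precision τ = 1/σ² = 1/0.1984² = 25.4.

μ = -0.14, τ = 25.4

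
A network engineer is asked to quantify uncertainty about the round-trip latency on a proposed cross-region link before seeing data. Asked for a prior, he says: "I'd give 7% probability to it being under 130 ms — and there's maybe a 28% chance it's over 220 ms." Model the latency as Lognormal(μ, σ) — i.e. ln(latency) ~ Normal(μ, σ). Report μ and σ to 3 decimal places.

μ ≈ 5.245, σ ≈ 0.256

If T ~ Lognormal(μ,σ) then ln T ~ Normal(μ,σ), so the p-quantile of ln T is μ + z_p·σ.
ln(130) = 4.868 and ln(220) = 5.394; z_{0.07} = -1.476, z_{0.72} = 0.5828.
σ = (5.394 − 4.868)/(0.5828 − (-1.476)) = 0.256.
μ = 4.868 − (-1.476)·0.256 = 5.245.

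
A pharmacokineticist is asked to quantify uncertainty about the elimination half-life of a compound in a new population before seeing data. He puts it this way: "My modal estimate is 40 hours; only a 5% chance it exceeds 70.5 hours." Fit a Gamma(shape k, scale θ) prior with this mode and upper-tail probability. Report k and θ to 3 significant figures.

k ≈ 9.68, θ ≈ 4.61

Gamma(k,θ) with k>1 has mode (k−1)θ, so θ = 40/(k−1).
Need P(X < 70.5) = 0.95 with θ tied to k this way. Start at k = 2, θ = 40: P(X<70.5) ≈ 0.526.
Too low — raise k to concentrate. Iterating converges to k ≈ 9.68.
Then θ = 40/(9.68−1) ≈ 4.61.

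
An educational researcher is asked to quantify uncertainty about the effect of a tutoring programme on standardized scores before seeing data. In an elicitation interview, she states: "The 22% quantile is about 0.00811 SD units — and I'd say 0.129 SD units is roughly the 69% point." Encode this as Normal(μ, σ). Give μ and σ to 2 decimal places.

The p-quantile of Normal(μ,σ) is μ + z_p·σ, with z_{0.22} = -0.7722 and z_{0.69} = 0.4959.
Eliminate σ: μ = (z₂·x₁ − z₁·x₂)/(z₂ − z₁) = (0.4959·0.00811 − (-0.7722)·0.129)/1.268 = 0.08.
Then σ = (x₂ − x₁)/(z₂ − z₁) = (0.129 − 0.00811)/1.268 = 0.10.

μ = 0.08, σ = 0.10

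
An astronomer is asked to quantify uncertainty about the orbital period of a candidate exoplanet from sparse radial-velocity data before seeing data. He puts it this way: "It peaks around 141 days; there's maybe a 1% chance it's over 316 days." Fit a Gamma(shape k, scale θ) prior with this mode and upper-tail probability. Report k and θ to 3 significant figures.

Gamma(k,θ) with k>1 has mode (k−1)θ, so θ = 141/(k−1).
Need P(X < 316) = 0.99 with θ tied to k this way. Start at k = 2, θ = 141: P(X<316) ≈ 0.655.
Too low — raise k to concentrate. Iterating converges to k ≈ 8.38.
Then θ = 141/(8.38−1) ≈ 19.1.

k ≈ 8.38, θ ≈ 19.1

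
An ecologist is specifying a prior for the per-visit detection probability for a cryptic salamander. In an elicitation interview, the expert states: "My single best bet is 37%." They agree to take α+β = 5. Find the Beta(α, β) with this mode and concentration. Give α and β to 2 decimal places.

For α,β > 1 the Beta mode is (α−1)/(α+β−2). With α+β = 5, the mode is (α−1)/3.
Set (α−1)/3 = 0.37 → α = 1 + 0.37·3 = 2.11.
β = 5 − α = 2.89.

α = 2.11, β = 2.89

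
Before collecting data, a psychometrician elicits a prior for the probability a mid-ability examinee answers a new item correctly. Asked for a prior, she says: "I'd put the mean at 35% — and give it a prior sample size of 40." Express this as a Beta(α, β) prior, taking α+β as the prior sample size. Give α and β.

Under the effective-sample-size interpretation, Beta(α, β) has prior mean α/(α+β) and prior sample size α+β.
So α+β = 40 and α/(α+β) = 0.35, giving α = 0.35·40 = 14 and β = 40 − 14 = 26.

α = 14, β = 26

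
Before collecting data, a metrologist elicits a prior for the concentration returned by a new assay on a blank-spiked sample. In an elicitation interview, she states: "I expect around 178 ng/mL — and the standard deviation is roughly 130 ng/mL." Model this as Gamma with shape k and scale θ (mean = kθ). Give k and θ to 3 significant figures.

k ≈ 1.87, θ ≈ 94.9

For Gamma(k, scale θ): mean = kθ, variance = kθ², so CV = 1/√k.
CV = SD/mean = 130/178 = 0.7303, hence k = 1/CV² = 1.87.
Then θ = mean/k = 178/1.87 = 94.9.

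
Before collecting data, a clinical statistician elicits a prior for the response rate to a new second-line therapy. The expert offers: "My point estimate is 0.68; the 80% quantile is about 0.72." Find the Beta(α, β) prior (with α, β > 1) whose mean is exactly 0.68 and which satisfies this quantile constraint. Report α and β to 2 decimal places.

With mean 0.68 fixed, write α = 0.68s, β = 0.32s where s = α+β.
Need P(θ < 0.72) = 0.8 under Beta(0.68s, 0.32s). Normal approximation: (q−m)/√(m(1−m)/s) ≈ z_{0.8} = 0.842, so s ≈ 0.68·0.32·(0.842)²/(0.72−0.68)² = 96.3.
At s = 96.3: P(θ<0.72) ≈ 0.798. Adjusting to match 0.8 gives s ≈ 97.99.
So α = 0.68·97.99 ≈ 66.63, β = 0.32·97.99 ≈ 31.36.

α ≈ 66.63, β ≈ 31.36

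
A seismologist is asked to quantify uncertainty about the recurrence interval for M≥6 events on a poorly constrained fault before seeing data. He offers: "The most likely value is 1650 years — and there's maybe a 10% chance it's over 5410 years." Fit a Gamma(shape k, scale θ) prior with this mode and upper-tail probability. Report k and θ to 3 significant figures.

Gamma(k,θ) with k>1 has mode (k−1)θ, so θ = 1650/(k−1).
Need P(X < 5410) = 0.9 with θ tied to k this way. Start at k = 2, θ = 1650: P(X<5410) ≈ 0.839.
Too low — raise k to concentrate. Iterating converges to k ≈ 2.34.
Then θ = 1650/(2.34−1) ≈ 1230.

k ≈ 2.34, θ ≈ 1230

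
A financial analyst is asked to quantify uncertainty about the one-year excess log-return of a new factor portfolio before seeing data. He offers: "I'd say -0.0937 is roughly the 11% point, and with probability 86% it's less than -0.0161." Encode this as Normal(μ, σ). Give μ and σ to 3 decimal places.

μ = -0.052, σ = 0.034

For Normal(μ,σ), the p-quantile is μ + z_p·σ. Here z_{0.11} = -1.227, z_{0.86} = 1.08.
So -0.0937 = μ − 1.227σ and -0.0161 = μ + 1.08σ.
Subtracting: σ = (-0.0161 − -0.0937)/(1.08 − (-1.227)) = 0.034.
Then μ = -0.0937 − (-1.227)·0.034 = -0.052.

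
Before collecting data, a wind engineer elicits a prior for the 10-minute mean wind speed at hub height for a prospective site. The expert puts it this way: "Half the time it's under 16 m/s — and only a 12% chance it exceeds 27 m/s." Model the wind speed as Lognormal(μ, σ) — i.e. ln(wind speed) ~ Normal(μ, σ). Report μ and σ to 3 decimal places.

If T ~ Lognormal(μ,σ) then ln T ~ Normal(μ,σ), so the p-quantile of ln T is μ + z_p·σ.
ln(16) = 2.773 and ln(27) = 3.296; z_{0.5} = 0, z_{0.88} = 1.175.
σ = (3.296 − 2.773)/(1.175 − (0)) = 0.445.
μ = 2.773 − (0)·0.445 = 2.773.

μ ≈ 2.773, σ ≈ 0.445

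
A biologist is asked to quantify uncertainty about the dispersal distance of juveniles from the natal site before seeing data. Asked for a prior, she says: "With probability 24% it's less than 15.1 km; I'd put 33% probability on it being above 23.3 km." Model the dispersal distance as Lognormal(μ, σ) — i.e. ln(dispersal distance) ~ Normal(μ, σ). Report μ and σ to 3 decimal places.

μ ≈ 2.982, σ ≈ 0.378

If T ~ Lognormal(μ,σ) then ln T ~ Normal(μ,σ), so the p-quantile of ln T is μ + z_p·σ.
ln(15.1) = 2.715 and ln(23.3) = 3.148; z_{0.24} = -0.7063, z_{0.67} = 0.4399.
σ = (3.148 − 2.715)/(0.4399 − (-0.7063)) = 0.378.
μ = 2.715 − (-0.7063)·0.378 = 2.982.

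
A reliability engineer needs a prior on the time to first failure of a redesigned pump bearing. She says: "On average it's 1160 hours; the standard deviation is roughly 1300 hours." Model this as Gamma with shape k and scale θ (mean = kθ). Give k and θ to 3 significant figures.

For Gamma(k, scale θ): mean = kθ, variance = kθ², so CV = 1/√k.
CV = SD/mean = 1300/1160 = 1.121, hence k = 1/CV² = 0.796.
Then θ = mean/k = 1160/0.796 = 1460.

k ≈ 0.796, θ ≈ 1460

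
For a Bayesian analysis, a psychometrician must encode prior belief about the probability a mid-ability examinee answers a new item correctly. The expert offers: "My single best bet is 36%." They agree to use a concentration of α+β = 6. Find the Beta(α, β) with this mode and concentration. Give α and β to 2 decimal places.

For α,β > 1 the Beta mode is (α−1)/(α+β−2). With α+β = 6, the mode is (α−1)/4.
Set (α−1)/4 = 0.36 → α = 1 + 0.36·4 = 2.44.
β = 6 − α = 3.56.

α = 2.44, β = 3.56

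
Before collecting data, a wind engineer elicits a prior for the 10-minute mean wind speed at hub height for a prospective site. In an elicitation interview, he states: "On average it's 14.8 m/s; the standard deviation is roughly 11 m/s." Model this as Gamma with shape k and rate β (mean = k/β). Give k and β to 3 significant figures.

For Gamma(k, rate β): mean = k/β, variance = k/β², so CV = 1/√k.
CV = SD/mean = 11/14.8 = 0.7432, hence k = 1/CV² = 1.81.
Then β = k/mean = 1.81/14.8 = 0.122.

k ≈ 1.81, β ≈ 0.122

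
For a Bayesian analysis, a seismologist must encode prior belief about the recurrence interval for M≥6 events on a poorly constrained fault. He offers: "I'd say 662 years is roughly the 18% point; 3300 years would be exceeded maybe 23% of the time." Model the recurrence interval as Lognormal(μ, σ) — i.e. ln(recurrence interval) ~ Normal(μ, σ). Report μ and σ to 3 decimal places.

μ ≈ 7.384, σ ≈ 0.971

If T ~ Lognormal(μ,σ) then ln T ~ Normal(μ,σ), so the p-quantile of ln T is μ + z_p·σ.
ln(662) = 6.495 and ln(3300) = 8.102; z_{0.18} = -0.9154, z_{0.77} = 0.7388.
σ = (8.102 − 6.495)/(0.7388 − (-0.9154)) = 0.971.
μ = 6.495 − (-0.9154)·0.971 = 7.384.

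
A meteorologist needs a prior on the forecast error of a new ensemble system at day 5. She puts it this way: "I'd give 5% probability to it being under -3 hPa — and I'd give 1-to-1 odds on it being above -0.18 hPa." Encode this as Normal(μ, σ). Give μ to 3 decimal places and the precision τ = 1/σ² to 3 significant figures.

The p-quantile of Normal(μ,σ) is μ + z_p·σ, with z_{0.05} = -1.645 and z_{0.5} = 0.
Eliminate σ: μ = (z₂·x₁ − z₁·x₂)/(z₂ − z₁) = (0·-3 − (-1.645)·-0.18)/1.645 = -0.180.
Then σ = (x₂ − x₁)/(z₂ − z₁) = (-0.18 − -3)/1.645 = 1.714.
Precision τ = 1/σ² = 1/1.714² = 0.34.

μ = -0.180, τ = 0.34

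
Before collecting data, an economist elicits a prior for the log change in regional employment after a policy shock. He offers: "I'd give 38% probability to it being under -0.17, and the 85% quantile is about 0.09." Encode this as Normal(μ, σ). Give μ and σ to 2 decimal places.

The p-quantile of Normal(μ,σ) is μ + z_p·σ, with z_{0.38} = -0.3055 and z_{0.85} = 1.036.
Eliminate σ: μ = (z₂·x₁ − z₁·x₂)/(z₂ − z₁) = (1.036·-0.17 − (-0.3055)·0.09)/1.342 = -0.11.
Then σ = (x₂ − x₁)/(z₂ − z₁) = (0.09 − -0.17)/1.342 = 0.19.

μ = -0.11, σ = 0.19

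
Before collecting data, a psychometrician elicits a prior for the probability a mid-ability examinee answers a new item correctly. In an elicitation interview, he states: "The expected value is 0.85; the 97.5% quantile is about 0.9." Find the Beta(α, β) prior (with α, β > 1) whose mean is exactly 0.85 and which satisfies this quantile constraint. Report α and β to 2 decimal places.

With mean 0.85 fixed, write α = 0.85s, β = 0.15s where s = α+β.
Need P(θ < 0.9) = 0.975 under Beta(0.85s, 0.15s). Normal approximation: (q−m)/√(m(1−m)/s) ≈ z_{0.975} = 1.96, so s ≈ 0.85·0.15·(1.96)²/(0.9−0.85)² = 195.9.
At s = 195.9: P(θ<0.9) ≈ 0.984. Adjusting to match 0.975 gives s ≈ 165.92.
So α = 0.85·165.92 ≈ 141.04, β = 0.15·165.92 ≈ 24.89.

α ≈ 141.04, β ≈ 24.89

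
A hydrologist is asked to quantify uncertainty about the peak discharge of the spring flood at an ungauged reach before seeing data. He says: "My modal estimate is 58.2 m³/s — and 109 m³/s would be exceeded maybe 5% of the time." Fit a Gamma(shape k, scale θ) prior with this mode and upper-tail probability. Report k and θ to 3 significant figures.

k ≈ 8.07, θ ≈ 8.24

Gamma(k,θ) with k>1 has mode (k−1)θ, so θ = 58.2/(k−1).
Need P(X < 109) = 0.95 with θ tied to k this way. Start at k = 2, θ = 58.2: P(X<109) ≈ 0.558.
Too low — raise k to concentrate. Iterating converges to k ≈ 8.07.
Then θ = 58.2/(8.07−1) ≈ 8.24.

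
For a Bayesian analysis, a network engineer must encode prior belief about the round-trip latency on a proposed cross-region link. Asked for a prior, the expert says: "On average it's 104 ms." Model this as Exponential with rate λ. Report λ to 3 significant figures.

λ ≈ 0.00962

Exponential mean = 1/λ, so λ = 1/104.0 = 0.00962.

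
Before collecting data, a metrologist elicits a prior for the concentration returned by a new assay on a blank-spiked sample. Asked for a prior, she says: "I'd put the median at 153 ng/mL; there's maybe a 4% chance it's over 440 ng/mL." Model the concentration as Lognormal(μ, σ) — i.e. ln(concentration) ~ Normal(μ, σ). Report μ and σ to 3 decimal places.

μ ≈ 5.030, σ ≈ 0.603

If T ~ Lognormal(μ,σ) then ln T ~ Normal(μ,σ), so the p-quantile of ln T is μ + z_p·σ.
ln(153) = 5.03 and ln(440) = 6.087; z_{0.5} = 0, z_{0.96} = 1.751.
σ = (6.087 − 5.03)/(1.751 − (0)) = 0.603.
μ = 5.03 − (0)·0.603 = 5.030.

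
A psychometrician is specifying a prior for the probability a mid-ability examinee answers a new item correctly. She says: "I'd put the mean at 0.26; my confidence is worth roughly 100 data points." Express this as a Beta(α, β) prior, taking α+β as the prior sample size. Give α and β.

α = 26, β = 74

Under the effective-sample-size interpretation, Beta(α, β) has prior mean α/(α+β) and prior sample size α+β.
So α+β = 100 and α/(α+β) = 0.26, giving α = 0.26·100 = 26 and β = 100 − 26 = 74.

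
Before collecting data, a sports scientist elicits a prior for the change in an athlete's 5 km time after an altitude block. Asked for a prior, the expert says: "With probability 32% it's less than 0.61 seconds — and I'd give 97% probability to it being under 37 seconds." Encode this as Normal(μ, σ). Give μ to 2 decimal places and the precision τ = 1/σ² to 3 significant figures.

For Normal(μ,σ), the p-quantile is μ + z_p·σ. Here z_{0.32} = -0.4677, z_{0.97} = 1.881.
So 0.61 = μ − 0.4677σ and 37 = μ + 1.881σ.
Subtracting: σ = (37 − 0.61)/(1.881 − (-0.4677)) = 15.50.
Then μ = 0.61 − (-0.4677)·15.50 = 7.86.
Precision τ = 1/σ² = 1/15.5² = 0.00416.

μ = 7.86, τ = 0.00416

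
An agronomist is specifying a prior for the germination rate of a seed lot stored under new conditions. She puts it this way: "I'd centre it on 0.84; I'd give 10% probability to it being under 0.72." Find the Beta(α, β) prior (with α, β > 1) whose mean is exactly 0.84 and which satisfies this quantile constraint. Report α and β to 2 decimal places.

With mean 0.84 fixed, write α = 0.84s, β = 0.16s where s = α+β.
Need P(θ < 0.72) = 0.1 under Beta(0.84s, 0.16s). Normal approximation: (q−m)/√(m(1−m)/s) ≈ z_{0.1} = -1.28, so s ≈ 0.84·0.16·(-1.28)²/(0.72−0.84)² = 15.3.
At s = 15.3: P(θ<0.72) ≈ 0.107. Adjusting to match 0.1 gives s ≈ 16.61.
So α = 0.84·16.61 ≈ 13.95, β = 0.16·16.61 ≈ 2.66.

α ≈ 13.95, β ≈ 2.66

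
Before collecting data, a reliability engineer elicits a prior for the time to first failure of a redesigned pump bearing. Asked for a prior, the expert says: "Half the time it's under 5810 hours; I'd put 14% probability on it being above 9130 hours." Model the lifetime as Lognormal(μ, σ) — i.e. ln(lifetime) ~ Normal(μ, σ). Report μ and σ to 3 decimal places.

If T ~ Lognormal(μ,σ) then ln T ~ Normal(μ,σ), so the p-quantile of ln T is μ + z_p·σ.
ln(5810) = 8.667 and ln(9130) = 9.119; z_{0.5} = 0, z_{0.86} = 1.08.
σ = (9.119 − 8.667)/(1.08 − (0)) = 0.418.
μ = 8.667 − (0)·0.418 = 8.667.

μ ≈ 8.667, σ ≈ 0.418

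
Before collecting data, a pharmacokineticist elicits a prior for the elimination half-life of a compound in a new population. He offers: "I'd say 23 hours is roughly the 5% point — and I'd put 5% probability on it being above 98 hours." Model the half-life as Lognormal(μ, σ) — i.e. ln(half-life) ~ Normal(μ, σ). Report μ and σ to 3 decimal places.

μ ≈ 3.860, σ ≈ 0.441

If T ~ Lognormal(μ,σ) then ln T ~ Normal(μ,σ), so the p-quantile of ln T is μ + z_p·σ.
ln(23) = 3.135 and ln(98) = 4.585; z_{0.05} = -1.645, z_{0.95} = 1.645.
σ = (4.585 − 3.135)/(1.645 − (-1.645)) = 0.441.
μ = 3.135 − (-1.645)·0.441 = 3.860.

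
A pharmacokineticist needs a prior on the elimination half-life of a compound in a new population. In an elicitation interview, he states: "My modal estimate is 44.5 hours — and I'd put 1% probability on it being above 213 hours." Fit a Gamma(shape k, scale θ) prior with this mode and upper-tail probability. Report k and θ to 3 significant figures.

k ≈ 2.62, θ ≈ 27.5

Gamma(k,θ) with k>1 has mode (k−1)θ, so θ = 44.5/(k−1).
Need P(X < 213) = 0.99 with θ tied to k this way. Start at k = 2, θ = 44.5: P(X<213) ≈ 0.952.
Too low — raise k to concentrate. Iterating converges to k ≈ 2.62.
Then θ = 44.5/(2.62−1) ≈ 27.5.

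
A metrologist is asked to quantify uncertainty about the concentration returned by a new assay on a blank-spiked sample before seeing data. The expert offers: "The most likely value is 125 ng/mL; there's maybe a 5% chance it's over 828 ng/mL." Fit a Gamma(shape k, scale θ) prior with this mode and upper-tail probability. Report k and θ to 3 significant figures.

Gamma(k,θ) with k>1 has mode (k−1)θ, so θ = 125/(k−1).
Need P(X < 828) = 0.95 with θ tied to k this way. Start at k = 2, θ = 125: P(X<828) ≈ 0.990.
Too high — lower k to spread out. Iterating converges to k ≈ 1.62.
Then θ = 125/(1.62−1) ≈ 201.

k ≈ 1.62, θ ≈ 201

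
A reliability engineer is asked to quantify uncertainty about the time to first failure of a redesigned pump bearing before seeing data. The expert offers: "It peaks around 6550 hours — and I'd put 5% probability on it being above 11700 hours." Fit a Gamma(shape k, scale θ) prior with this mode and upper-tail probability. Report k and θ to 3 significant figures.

Gamma(k,θ) with k>1 has mode (k−1)θ, so θ = 6550/(k−1).
Need P(X < 11700) = 0.95 with θ tied to k this way. Start at k = 2, θ = 6550: P(X<11700) ≈ 0.533.
Too low — raise k to concentrate. Iterating converges to k ≈ 9.28.
Then θ = 6550/(9.28−1) ≈ 791.

k ≈ 9.28, θ ≈ 791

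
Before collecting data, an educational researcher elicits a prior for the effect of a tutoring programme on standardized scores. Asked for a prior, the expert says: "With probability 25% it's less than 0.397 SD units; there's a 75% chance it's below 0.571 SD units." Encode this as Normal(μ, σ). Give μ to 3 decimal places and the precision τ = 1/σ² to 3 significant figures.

The p-quantile of Normal(μ,σ) is μ + z_p·σ, with z_{0.25} = -0.6745 and z_{0.75} = 0.6745.
Eliminate σ: μ = (z₂·x₁ − z₁·x₂)/(z₂ − z₁) = (0.6745·0.397 − (-0.6745)·0.571)/1.349 = 0.484.
Then σ = (x₂ − x₁)/(z₂ − z₁) = (0.571 − 0.397)/1.349 = 0.129.
Precision τ = 1/σ² = 1/0.129² = 60.1.

μ = 0.484, τ = 60.1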